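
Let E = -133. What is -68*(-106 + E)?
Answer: 16252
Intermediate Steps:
-68*(-106 + E) = -68*(-106 - 133) = -68*(-239) = 16252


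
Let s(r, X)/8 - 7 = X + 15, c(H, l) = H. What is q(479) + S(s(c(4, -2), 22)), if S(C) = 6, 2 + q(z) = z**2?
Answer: 229445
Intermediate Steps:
q(z) = -2 + z**2
s(r, X) = 176 + 8*X (s(r, X) = 56 + 8*(X + 15) = 56 + 8*(15 + X) = 56 + (120 + 8*X) = 176 + 8*X)
q(479) + S(s(c(4, -2), 22)) = (-2 + 479**2) + 6 = (-2 + 229441) + 6 = 229439 + 6 = 229445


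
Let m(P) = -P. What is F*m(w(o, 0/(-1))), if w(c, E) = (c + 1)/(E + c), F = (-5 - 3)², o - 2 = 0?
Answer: -96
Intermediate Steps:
o = 2 (o = 2 + 0 = 2)
F = 64 (F = (-8)² = 64)
w(c, E) = (1 + c)/(E + c)
F*m(w(o, 0/(-1))) = 64*(-(1 + 2)/(0/(-1) + 2)) = 64*(-3/(0*(-1) + 2)) = 64*(-3/(0 + 2)) = 64*(-3/2) = -96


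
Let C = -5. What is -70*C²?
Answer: -1750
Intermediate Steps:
-70*C² = -70*(-5)² = -70*25 = -1750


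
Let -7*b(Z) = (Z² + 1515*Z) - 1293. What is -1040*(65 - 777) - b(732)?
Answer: 6826871/7 ≈ 9.7527e+5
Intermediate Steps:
b(Z) = 1293/7 - 1515*Z/7 - Z²/7 (b(Z) = -((Z² + 1515*Z) - 1293)/7 = -(-1293 + Z² + 1515*Z)/7 = 1293/7 - 1515*Z/7 - Z²/7)
-1040*(65 - 777) - b(732) = -1040*(65 - 777) - (1293/7 - 1515/7*732 - ⅐*732²) = -1040*(-712) - (1293/7 - 1108980/7 - ⅐*535824) = 740480 - (1293/7 - 1108980/7 - 535824/7) = 740480 - 1*(-1643511/7) = 740480 + 1643511/7 = 6826871/7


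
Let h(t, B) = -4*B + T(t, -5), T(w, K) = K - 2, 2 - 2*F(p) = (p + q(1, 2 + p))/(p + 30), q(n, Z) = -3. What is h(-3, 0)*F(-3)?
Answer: -70/9 ≈ -7.7778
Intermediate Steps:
F(p) = 1 - (-3 + p)/(2*(30 + p)) (F(p) = 1 - (p - 3)/(2*(p + 30)) = 1 - (-3 + p)/(2*(30 + p)))
T(w, K) = -2 + K
h(t, B) = -7 - 4*B (h(t, B) = -4*B + (-2 - 5) = -4*B - 7 = -7 - 4*B)
h(-3, 0)*F(-3) = (-7 - 4*0)*((63 - 3)/(2*(30 - 3))) = (-7 + 0)*((½)*60/27) = -7*60/(2*27) = -7*10/9 = -70/9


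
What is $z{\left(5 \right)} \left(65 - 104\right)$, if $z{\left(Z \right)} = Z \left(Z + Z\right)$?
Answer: $-1950$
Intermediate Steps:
$z{\left(Z \right)} = 2 Z^{2}$ ($z{\left(Z \right)} = Z 2 Z = 2 Z^{2}$)
$z{\left(5 \right)} \left(65 - 104\right) = 2 \cdot 5^{2} \left(65 - 104\right) = 2 \cdot 25 \left(-39\right) = 50 \left(-39\right) = -1950$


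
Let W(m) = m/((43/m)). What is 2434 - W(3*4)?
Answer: 104518/43 ≈ 2430.7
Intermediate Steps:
W(m) = m²/43 (W(m) = m*(m/43) = m²/43)
2434 - W(3*4) = 2434 - (3*4)²/43 = 2434 - 12²/43 = 2434 - 144/43 = 104518/43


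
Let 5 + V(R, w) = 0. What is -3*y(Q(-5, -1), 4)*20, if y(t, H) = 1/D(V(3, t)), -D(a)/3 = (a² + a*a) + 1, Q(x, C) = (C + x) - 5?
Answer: 20/51 ≈ 0.39216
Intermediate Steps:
V(R, w) = -5 (V(R, w) = -5 + 0 = -5)
Q(x, C) = -5 + C + x
D(a) = -3 - 6*a² (D(a) = -3*((a² + a*a) + 1) = -3*((a² + a²) + 1) = -3*(2*a² + 1) = -3*(1 + 2*a²) = -3 - 6*a²)
y(t, H) = -1/153 (y(t, H) = 1/(-3 - 6*(-5)²) = 1/(-3 - 6*25) = 1/(-3 - 150) = 1/(-153) = -1/153)
-3*y(Q(-5, -1), 4)*20 = -3*(-1/153)*20 = -(-1)*20/51 = -1*(-20/51) = 20/51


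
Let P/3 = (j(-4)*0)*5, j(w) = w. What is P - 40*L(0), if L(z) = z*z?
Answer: 0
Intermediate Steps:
L(z) = z**2
P = 0 (P = 3*(-4*0*5) = 3*(0*5) = 3*0 = 0)
P - 40*L(0) = 0 - 40*0**2 = 0 - 40*0 = 0 + 0 = 0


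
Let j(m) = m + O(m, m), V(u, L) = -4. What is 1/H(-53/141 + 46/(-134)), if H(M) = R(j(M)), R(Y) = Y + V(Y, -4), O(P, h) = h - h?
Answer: -9447/44582 ≈ -0.21190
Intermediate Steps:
O(P, h) = 0
j(m) = m (j(m) = m + 0 = m)
R(Y) = -4 + Y (R(Y) = Y - 4 = -4 + Y)
H(M) = -4 + M
1/H(-53/141 + 46/(-134)) = 1/(-4 + (-53/141 + 46/(-134))) = 1/(-4 + (-53*1/141 + 46*(-1/134))) = 1/(-4 + (-53/141 - 23/67)) = 1/(-4 - 6794/9447) = 1/(-44582/9447) = -9447/44582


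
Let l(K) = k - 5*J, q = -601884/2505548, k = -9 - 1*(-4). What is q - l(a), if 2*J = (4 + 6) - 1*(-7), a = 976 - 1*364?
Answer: 59205823/1252774 ≈ 47.260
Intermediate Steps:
k = -5 (k = -9 + 4 = -5)
a = 612 (a = 976 - 364 = 612)
J = 17/2 (J = ((4 + 6) - 1*(-7))/2 = (10 + 7)/2 = (½)*17 = 17/2 ≈ 8.5000)
q = -150471/626387 (q = -601884*1/2505548 = -150471/626387 ≈ -0.24022)
l(K) = -95/2 (l(K) = -5 - 5*17/2 = -5 - 85/2 = -95/2)
q - l(a) = -150471/626387 - 1*(-95/2) = -150471/626387 + 95/2 = 59205823/1252774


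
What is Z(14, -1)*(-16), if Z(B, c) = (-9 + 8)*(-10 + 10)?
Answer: 0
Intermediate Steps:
Z(B, c) = 0 (Z(B, c) = -1*0 = 0)
Z(14, -1)*(-16) = 0*(-16) = 0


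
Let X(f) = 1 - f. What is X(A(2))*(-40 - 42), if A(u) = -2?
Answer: -246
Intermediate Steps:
X(A(2))*(-40 - 42) = (1 - 1*(-2))*(-40 - 42) = (1 + 2)*(-82) = 3*(-82) = -246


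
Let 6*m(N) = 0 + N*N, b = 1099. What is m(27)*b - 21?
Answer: 267015/2 ≈ 1.3351e+5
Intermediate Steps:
m(N) = N**2/6 (m(N) = (0 + N*N)/6 = (0 + N**2)/6 = N**2/6)
m(27)*b - 21 = ((1/6)*27**2)*1099 - 21 = ((1/6)*729)*1099 - 21 = (243/2)*1099 - 21 = 267057/2 - 21 = 267015/2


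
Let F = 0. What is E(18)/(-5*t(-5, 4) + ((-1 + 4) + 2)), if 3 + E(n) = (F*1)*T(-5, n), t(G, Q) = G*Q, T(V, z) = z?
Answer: -1/35 ≈ -0.028571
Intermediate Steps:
E(n) = -3 (E(n) = -3 + (0*1)*n = -3 + 0*n = -3 + 0 = -3)
E(18)/(-5*t(-5, 4) + ((-1 + 4) + 2)) = -3/(-(-25)*4 + ((-1 + 4) + 2)) = -3/(-5*(-20) + (3 + 2)) = -3/(100 + 5) = -3/105 = -3*1/105 = -1/35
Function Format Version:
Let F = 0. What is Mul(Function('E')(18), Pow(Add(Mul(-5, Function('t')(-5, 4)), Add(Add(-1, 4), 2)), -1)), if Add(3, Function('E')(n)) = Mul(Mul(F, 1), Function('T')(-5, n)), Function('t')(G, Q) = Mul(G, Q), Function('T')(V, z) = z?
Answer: Rational(-1, 35) ≈ -0.028571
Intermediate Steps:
Function('E')(n) = -3 (Function('E')(n) = Add(-3, Mul(Mul(0, 1), n)) = Add(-3, Mul(0, n)) = Add(-3, 0) = -3)
Mul(Function('E')(18), Pow(Add(Mul(-5, Function('t')(-5, 4)), Add(Add(-1, 4), 2)), -1)) = Mul(-3, Pow(Add(Mul(-5, Mul(-5, 4)), Add(Add(-1, 4), 2)), -1)) = Mul(-3, Pow(Add(Mul(-5, -20), Add(3, 2)), -1)) = Mul(-3, Pow(Add(100, 5), -1)) = Mul(-3, Pow(105, -1)) = Mul(-3, Rational(1, 105)) = Rational(-1, 35)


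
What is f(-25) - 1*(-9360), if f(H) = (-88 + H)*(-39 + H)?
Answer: 16592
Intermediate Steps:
f(-25) - 1*(-9360) = (3432 + (-25)² - 127*(-25)) - 1*(-9360) = (3432 + 625 + 3175) + 9360 = 7232 + 9360 = 16592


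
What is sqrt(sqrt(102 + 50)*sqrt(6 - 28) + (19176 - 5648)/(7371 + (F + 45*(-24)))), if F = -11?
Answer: sqrt(1327435 + 2464900*I*sqrt(209))/785 ≈ 5.4782 + 5.2779*I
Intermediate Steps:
sqrt(sqrt(102 + 50)*sqrt(6 - 28) + (19176 - 5648)/(7371 + (F + 45*(-24)))) = sqrt(sqrt(102 + 50)*sqrt(6 - 28) + (19176 - 5648)/(7371 + (-11 + 45*(-24)))) = sqrt(sqrt(152)*sqrt(-22) + 13528/(7371 + (-11 - 1080))) = sqrt((2*sqrt(38))*(I*sqrt(22)) + 13528/(7371 - 1091)) = sqrt(4*I*sqrt(209) + 13528/6280) = sqrt(4*I*sqrt(209) + 13528*(1/6280)) = sqrt(4*I*sqrt(209) + 1691/785) = sqrt(1691/785 + 4*I*sqrt(209))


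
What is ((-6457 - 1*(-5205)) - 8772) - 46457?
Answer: -56481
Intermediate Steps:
((-6457 - 1*(-5205)) - 8772) - 46457 = ((-6457 + 5205) - 8772) - 46457 = (-1252 - 8772) - 46457 = -10024 - 46457 = -56481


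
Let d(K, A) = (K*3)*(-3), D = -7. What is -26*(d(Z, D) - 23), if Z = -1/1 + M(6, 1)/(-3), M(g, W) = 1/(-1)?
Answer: 442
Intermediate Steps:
M(g, W) = -1
Z = -⅔ (Z = -1/1 - 1/(-3) = -1*1 - 1*(-⅓) = -1 + ⅓ = -⅔ ≈ -0.66667)
d(K, A) = -9*K (d(K, A) = (3*K)*(-3) = -9*K)
-26*(d(Z, D) - 23) = -26*(-9*(-⅔) - 23) = -26*(6 - 23) = -26*(-17) = 442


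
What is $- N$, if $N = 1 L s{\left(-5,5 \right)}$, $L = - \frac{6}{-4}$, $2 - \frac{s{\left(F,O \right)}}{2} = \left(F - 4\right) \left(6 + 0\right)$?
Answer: $-168$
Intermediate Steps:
$s{\left(F,O \right)} = 52 - 12 F$ ($s{\left(F,O \right)} = 4 - 2 \left(F - 4\right) \left(6 + 0\right) = 4 - 2 \left(-4 + F\right) 6 = 4 - 2 \left(-24 + 6 F\right) = 4 - \left(-48 + 12 F\right) = 52 - 12 F$)
$L = \frac{3}{2}$ ($L = \left(-6\right) \left(- \frac{1}{4}\right) = \frac{3}{2} \approx 1.5$)
$N = 168$ ($N = 1 \cdot \frac{3}{2} \left(52 - -60\right) = \frac{3 \left(52 + 60\right)}{2} = \frac{3}{2} \cdot 112 = 168$)
$- N = \left(-1\right) 168 = -168$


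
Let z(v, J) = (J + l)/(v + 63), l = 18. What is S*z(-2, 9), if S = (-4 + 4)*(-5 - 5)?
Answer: 0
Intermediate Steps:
S = 0 (S = 0*(-10) = 0)
z(v, J) = (18 + J)/(63 + v) (z(v, J) = (J + 18)/(v + 63) = (18 + J)/(63 + v))
S*z(-2, 9) = 0*((18 + 9)/(63 - 2)) = 0*(27/61) = 0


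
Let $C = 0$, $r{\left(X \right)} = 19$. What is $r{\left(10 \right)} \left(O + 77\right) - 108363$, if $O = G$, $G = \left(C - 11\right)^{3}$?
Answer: $-132189$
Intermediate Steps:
$G = -1331$ ($G = \left(0 - 11\right)^{3} = \left(-11\right)^{3} = -1331$)
$O = -1331$
$r{\left(10 \right)} \left(O + 77\right) - 108363 = 19 \left(-1331 + 77\right) - 108363 = 19 \left(-1254\right) - 108363 = -23826 - 108363 = -132189$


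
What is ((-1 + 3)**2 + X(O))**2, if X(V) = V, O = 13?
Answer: 289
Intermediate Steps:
((-1 + 3)**2 + X(O))**2 = ((-1 + 3)**2 + 13)**2 = (2**2 + 13)**2 = (4 + 13)**2 = 17**2 = 289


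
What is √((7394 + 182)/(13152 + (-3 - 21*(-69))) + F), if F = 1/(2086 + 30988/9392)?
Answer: 2*√1015082146243234/88411165 ≈ 0.72073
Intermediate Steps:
F = 2348/4905675 (F = 1/(2086 + 30988*(1/9392)) = 1/(2086 + 7747/2348) = 1/(4905675/2348) = 2348/4905675 ≈ 0.00047863)
√((7394 + 182)/(13152 + (-3 - 21*(-69))) + F) = √((7394 + 182)/(13152 + (-3 - 21*(-69))) + 2348/4905675) = √(7576/(13152 + (-3 + 1449)) + 2348/4905675) = √(7576/(13152 + 1446) + 2348/4905675) = √(7576/14598 + 2348/4905675) = √(7576*(1/14598) + 2348/4905675) = √(3788/7299 + 2348/4905675) = √(229627592/442055825) = 2*√1015082146243234/88411165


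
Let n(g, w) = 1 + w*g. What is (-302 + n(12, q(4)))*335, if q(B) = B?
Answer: -84755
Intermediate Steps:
n(g, w) = 1 + g*w
(-302 + n(12, q(4)))*335 = (-302 + (1 + 12*4))*335 = (-302 + (1 + 48))*335 = (-302 + 49)*335 = -253*335 = -84755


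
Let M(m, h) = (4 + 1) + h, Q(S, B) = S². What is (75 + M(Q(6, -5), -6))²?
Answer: 5476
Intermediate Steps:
M(m, h) = 5 + h
(75 + M(Q(6, -5), -6))² = (75 + (5 - 6))² = (75 - 1)² = 74² = 5476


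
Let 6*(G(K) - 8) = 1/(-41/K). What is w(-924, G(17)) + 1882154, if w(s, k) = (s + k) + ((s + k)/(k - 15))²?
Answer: 1412009276426065/743933766 ≈ 1.8980e+6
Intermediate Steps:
G(K) = 8 - K/246 (G(K) = 8 + 1/(6*((-41/K))) = 8 + (-K/41)/6 = 8 - K/246)
w(s, k) = k + s + (k + s)²/(-15 + k)² (w(s, k) = (k + s) + ((k + s)/(-15 + k))² = (k + s) + (k + s)²/(-15 + k)² = k + s + (k + s)²/(-15 + k)²)
w(-924, G(17)) + 1882154 = ((8 - 1/246*17) - 924)*((8 - 1/246*17) - 924 + (-15 + (8 - 1/246*17))²)/(-15 + (8 - 1/246*17))² + 1882154 = ((8 - 17/246) - 924)*((8 - 17/246) - 924 + (-15 + (8 - 17/246))²)/(-15 + (8 - 17/246))² + 1882154 = (1951/246 - 924)*(1951/246 - 924 + (-15 + 1951/246)²)/(-15 + 1951/246)² + 1882154 = -225353/246*(1951/246 - 924 + (-1739/246)²)/(-1739/246)² + 1882154 = (60516/3024121)*(-225353/246)*(1951/246 - 924 + 3024121/60516) + 1882154 = (60516/3024121)*(-225353/246)*(-52412717/60516) + 1882154 = 11811363014101/743933766 + 1882154 = 1412009276426065/743933766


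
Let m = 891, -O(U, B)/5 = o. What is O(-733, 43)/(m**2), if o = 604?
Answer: -3020/793881 ≈ -0.0038041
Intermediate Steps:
O(U, B) = -3020 (O(U, B) = -5*604 = -3020)
O(-733, 43)/(m**2) = -3020/(891**2) = -3020/793881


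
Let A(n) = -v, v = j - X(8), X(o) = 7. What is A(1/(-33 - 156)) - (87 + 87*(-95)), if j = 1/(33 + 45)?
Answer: 638429/78 ≈ 8185.0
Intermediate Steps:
j = 1/78 ≈ 0.012821
v = -545/78 (v = 1/78 - 1*7 = 1/78 - 7 = -545/78 ≈ -6.9872)
A(n) = 545/78 (A(n) = -1*(-545/78) = 545/78)
A(1/(-33 - 156)) - (87 + 87*(-95)) = 545/78 - (87 + 87*(-95)) = 545/78 - (87 - 8265) = 545/78 - 1*(-8178) = 545/78 + 8178 = 638429/78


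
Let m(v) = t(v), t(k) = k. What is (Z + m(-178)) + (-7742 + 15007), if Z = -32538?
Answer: -25451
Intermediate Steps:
m(v) = v
(Z + m(-178)) + (-7742 + 15007) = (-32538 - 178) + (-7742 + 15007) = -32716 + 7265 = -25451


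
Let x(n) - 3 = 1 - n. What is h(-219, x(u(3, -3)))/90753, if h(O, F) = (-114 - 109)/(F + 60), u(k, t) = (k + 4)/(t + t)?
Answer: -446/11828141 ≈ -3.7707e-5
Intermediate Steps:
u(k, t) = (4 + k)/(2*t) (u(k, t) = (4 + k)/((2*t)) = (4 + k)*(1/(2*t)) = (4 + k)/(2*t))
x(n) = 4 - n (x(n) = 3 + (1 - n) = 4 - n)
h(O, F) = -223/(60 + F)
h(-219, x(u(3, -3)))/90753 = -223/(60 + (4 - (4 + 3)/(2*(-3))))/90753 = -223/(60 + (4 - (-1)*7/(2*3)))*(1/90753) = -223/(60 + (4 - 1*(-7/6)))*(1/90753) = -223/(60 + (4 + 7/6))*(1/90753) = -223/(60 + 31/6)*(1/90753) = -223/391/6*(1/90753) = -223*6/391*(1/90753) = -1338/391*1/90753 = -446/11828141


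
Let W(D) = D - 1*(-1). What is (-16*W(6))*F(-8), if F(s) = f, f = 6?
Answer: -672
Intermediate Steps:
F(s) = 6
W(D) = 1 + D (W(D) = D + 1 = 1 + D)
(-16*W(6))*F(-8) = -16*(1 + 6)*6 = -16*7*6 = -112*6 = -672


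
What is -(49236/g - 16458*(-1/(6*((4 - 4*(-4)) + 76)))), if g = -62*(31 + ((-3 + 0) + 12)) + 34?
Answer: -991361/117408 ≈ -8.4437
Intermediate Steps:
g = -2446 (g = -62*(31 + (-3 + 12)) + 34 = -62*(31 + 9) + 34 = -62*40 + 34 = -2480 + 34 = -2446)
-(49236/g - 16458*(-1/(6*((4 - 4*(-4)) + 76)))) = -(49236/(-2446) - 16458*(-1/(6*((4 - 4*(-4)) + 76)))) = -(49236*(-1/2446) - 16458*(-1/(6*((4 + 16) + 76)))) = -(-24618/1223 - 16458*(-1/(6*(20 + 76)))) = -(-24618/1223 - 16458/((-6*96))) = -(-24618/1223 - 16458/(-576)) = -(-24618/1223 - 16458*(-1/576)) = -(-24618/1223 + 2743/96) = -1*991361/117408 = -991361/117408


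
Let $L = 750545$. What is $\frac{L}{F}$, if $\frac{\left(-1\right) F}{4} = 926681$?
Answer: $- \frac{750545}{3706724} \approx -0.20248$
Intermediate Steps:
$F = -3706724$ ($F = \left(-4\right) 926681 = -3706724$)
$\frac{L}{F} = \frac{750545}{-3706724} = 750545 \left(- \frac{1}{3706724}\right) = - \frac{750545}{3706724}$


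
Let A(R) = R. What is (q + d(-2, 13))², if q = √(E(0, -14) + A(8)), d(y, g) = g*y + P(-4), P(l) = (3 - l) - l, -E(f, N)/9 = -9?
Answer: (15 - √89)² ≈ 30.981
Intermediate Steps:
E(f, N) = 81 (E(f, N) = -9*(-9) = 81)
P(l) = 3 - 2*l
d(y, g) = 11 + g*y (d(y, g) = g*y + (3 - 2*(-4)) = g*y + (3 + 8) = g*y + 11 = 11 + g*y)
q = √89 (q = √(81 + 8) = √89 ≈ 9.4340)
(q + d(-2, 13))² = (√89 + (11 + 13*(-2)))² = (√89 + (11 - 26))² = (√89 - 15)² = (-15 + √89)²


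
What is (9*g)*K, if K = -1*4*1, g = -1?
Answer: 36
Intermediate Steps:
K = -4 (K = -4*1 = -4)
(9*g)*K = (9*(-1))*(-4) = -9*(-4) = 36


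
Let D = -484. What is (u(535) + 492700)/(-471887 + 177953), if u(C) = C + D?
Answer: -492751/293934 ≈ -1.6764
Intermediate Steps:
u(C) = -484 + C (u(C) = C - 484 = -484 + C)
(u(535) + 492700)/(-471887 + 177953) = ((-484 + 535) + 492700)/(-471887 + 177953) = (51 + 492700)/(-293934) = 492751*(-1/293934) = -492751/293934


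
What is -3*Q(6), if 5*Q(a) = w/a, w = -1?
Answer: ⅒ ≈ 0.10000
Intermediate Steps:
Q(a) = -1/(5*a) (Q(a) = (-1/a)/5 = -1/(5*a))
-3*Q(6) = -(-3)/(5*6) = -3*(-1/30) = ⅒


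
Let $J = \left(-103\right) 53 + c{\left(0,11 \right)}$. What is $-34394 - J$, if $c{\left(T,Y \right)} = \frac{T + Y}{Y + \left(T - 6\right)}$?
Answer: $- \frac{144686}{5} \approx -28937.0$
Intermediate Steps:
$c{\left(T,Y \right)} = \frac{T + Y}{-6 + T + Y}$ ($c{\left(T,Y \right)} = \frac{T + Y}{Y + \left(-6 + T\right)} = \frac{T + Y}{-6 + T + Y}$)
$J = - \frac{27284}{5}$ ($J = \left(-103\right) 53 + \frac{0 + 11}{-6 + 0 + 11} = -5459 + \frac{1}{5} \cdot 11 = -5459 + \frac{11}{5} = - \frac{27284}{5} \approx -5456.8$)
$-34394 - J = -34394 - - \frac{27284}{5} = -34394 + \frac{27284}{5} = - \frac{144686}{5}$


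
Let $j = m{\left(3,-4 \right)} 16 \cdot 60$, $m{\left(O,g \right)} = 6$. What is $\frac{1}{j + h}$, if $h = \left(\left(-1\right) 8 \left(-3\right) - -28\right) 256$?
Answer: $\frac{1}{19072} \approx 5.2433 \cdot 10^{-5}$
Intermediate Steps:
$h = 13312$ ($h = \left(\left(-8\right) \left(-3\right) + 28\right) 256 = \left(24 + 28\right) 256 = 52 \cdot 256 = 13312$)
$j = 5760$ ($j = 6 \cdot 16 \cdot 60 = 96 \cdot 60 = 5760$)
$\frac{1}{j + h} = \frac{1}{5760 + 13312} = \frac{1}{19072}$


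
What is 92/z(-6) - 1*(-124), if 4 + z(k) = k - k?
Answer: 101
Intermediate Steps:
z(k) = -4 (z(k) = -4 + (k - k) = -4 + 0 = -4)
92/z(-6) - 1*(-124) = 92/(-4) - 1*(-124) = 92*(-1/4) + 124 = -23 + 124 = 101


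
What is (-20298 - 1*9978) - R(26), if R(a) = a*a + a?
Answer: -30978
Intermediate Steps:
R(a) = a + a**2 (R(a) = a**2 + a = a + a**2)
(-20298 - 1*9978) - R(26) = (-20298 - 1*9978) - 26*(1 + 26) = (-20298 - 9978) - 26*27 = -30276 - 1*702 = -30276 - 702 = -30978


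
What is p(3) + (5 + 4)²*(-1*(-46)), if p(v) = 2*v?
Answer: 3732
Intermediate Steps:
p(3) + (5 + 4)²*(-1*(-46)) = 2*3 + (5 + 4)²*(-1*(-46)) = 6 + 9²*46 = 6 + 81*46 = 6 + 3726 = 3732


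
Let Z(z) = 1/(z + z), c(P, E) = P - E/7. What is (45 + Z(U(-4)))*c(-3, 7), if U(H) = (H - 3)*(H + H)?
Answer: -5041/28 ≈ -180.04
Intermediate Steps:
c(P, E) = P - E/7
U(H) = 2*H*(-3 + H) (U(H) = (-3 + H)*(2*H) = 2*H*(-3 + H))
Z(z) = 1/(2*z)
(45 + Z(U(-4)))*c(-3, 7) = (45 + 1/(2*((2*(-4)*(-3 - 4)))))*(-3 - ⅐*7) = (45 + 1/(2*((2*(-4)*(-7)))))*(-3 - 1) = (45 + (½)/56)*(-4) = (45 + (½)*(1/56))*(-4) = (45 + 1/112)*(-4) = (5041/112)*(-4) = -5041/28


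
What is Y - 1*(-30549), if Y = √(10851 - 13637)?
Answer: 30549 + I*√2786 ≈ 30549.0 + 52.783*I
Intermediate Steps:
Y = I*√2786 (Y = √(-2786) = I*√2786 ≈ 52.783*I)
Y - 1*(-30549) = I*√2786 - 1*(-30549) = I*√2786 + 30549 = 30549 + I*√2786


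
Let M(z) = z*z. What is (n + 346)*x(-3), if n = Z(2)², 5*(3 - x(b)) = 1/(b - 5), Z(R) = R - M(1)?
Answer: 41987/40 ≈ 1049.7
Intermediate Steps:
M(z) = z²
Z(R) = -1 + R (Z(R) = R - 1*1² = R - 1*1 = R - 1 = -1 + R)
x(b) = 3 - 1/(5*(-5 + b)) (x(b) = 3 - 1/(5*(b - 5)) = 3 - 1/(5*(-5 + b)))
n = 1 (n = (-1 + 2)² = 1² = 1)
(n + 346)*x(-3) = (1 + 346)*((-76 + 15*(-3))/(5*(-5 - 3))) = 347*((⅕)*(-76 - 45)/(-8)) = 347*((⅕)*(-⅛)*(-121)) = 347*(121/40) = 41987/40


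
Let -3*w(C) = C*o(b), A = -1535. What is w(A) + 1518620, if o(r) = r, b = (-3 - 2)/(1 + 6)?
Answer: 31883345/21 ≈ 1.5183e+6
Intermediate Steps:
b = -5/7 ≈ -0.71429
w(C) = 5*C/21 (w(C) = -C*(-5)/(3*7) = -(-5)*C/21 = 5*C/21)
w(A) + 1518620 = (5/21)*(-1535) + 1518620 = -7675/21 + 1518620 = 31883345/21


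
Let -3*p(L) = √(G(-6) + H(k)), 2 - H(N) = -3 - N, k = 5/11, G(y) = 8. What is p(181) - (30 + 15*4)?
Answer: -90 - 2*√407/33 ≈ -91.223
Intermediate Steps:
k = 5/11 (k = 5*(1/11) = 5/11 ≈ 0.45455)
H(N) = 5 + N (H(N) = 2 - (-3 - N) = 2 + (3 + N) = 5 + N)
p(L) = -2*√407/33 (p(L) = -√(8 + (5 + 5/11))/3 = -√(8 + 60/11)/3 = -2*√407/33)
p(181) - (30 + 15*4) = -2*√407/33 - (30 + 15*4) = -2*√407/33 - (30 + 60) = -2*√407/33 - 1*90 = -2*√407/33 - 90 = -90 - 2*√407/33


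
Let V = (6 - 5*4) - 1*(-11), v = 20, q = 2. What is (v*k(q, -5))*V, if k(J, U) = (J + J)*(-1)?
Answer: 240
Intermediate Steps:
k(J, U) = -2*J (k(J, U) = (2*J)*(-1) = -2*J)
V = -3 (V = (6 - 20) + 11 = -14 + 11 = -3)
(v*k(q, -5))*V = (20*(-2*2))*(-3) = (20*(-4))*(-3) = -80*(-3) = 240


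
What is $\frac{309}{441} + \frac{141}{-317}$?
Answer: $\frac{11924}{46599} \approx 0.25589$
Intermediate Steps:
$\frac{309}{441} + \frac{141}{-317} = 309 \cdot \frac{1}{441} + 141 \left(- \frac{1}{317}\right) = \frac{103}{147} - \frac{141}{317} = \frac{11924}{46599}$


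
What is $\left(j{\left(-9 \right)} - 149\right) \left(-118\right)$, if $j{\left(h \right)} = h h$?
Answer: $8024$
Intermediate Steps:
$j{\left(h \right)} = h^{2}$
$\left(j{\left(-9 \right)} - 149\right) \left(-118\right) = \left(\left(-9\right)^{2} - 149\right) \left(-118\right) = \left(81 - 149\right) \left(-118\right) = \left(-68\right) \left(-118\right) = 8024$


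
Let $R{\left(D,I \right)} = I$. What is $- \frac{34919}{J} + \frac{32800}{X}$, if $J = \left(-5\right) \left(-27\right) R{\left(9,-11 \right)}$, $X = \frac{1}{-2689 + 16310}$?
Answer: $\frac{663451702919}{1485} \approx 4.4677 \cdot 10^{8}$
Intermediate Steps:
$X = \frac{1}{13621} \approx 7.3416 \cdot 10^{-5}$
$J = -1485$ ($J = \left(-5\right) \left(-27\right) \left(-11\right) = 135 \left(-11\right) = -1485$)
$- \frac{34919}{J} + \frac{32800}{X} = - \frac{34919}{-1485} + 32800 \frac{1}{\frac{1}{13621}} = \left(-34919\right) \left(- \frac{1}{1485}\right) + 32800 \cdot 13621 = \frac{34919}{1485} + 446768800 = \frac{663451702919}{1485}$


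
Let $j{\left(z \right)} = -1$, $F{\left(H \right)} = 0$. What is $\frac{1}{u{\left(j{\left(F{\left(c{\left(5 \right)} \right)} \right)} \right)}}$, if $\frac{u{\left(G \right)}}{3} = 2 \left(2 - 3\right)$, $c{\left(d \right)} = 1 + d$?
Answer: $- \frac{1}{6} \approx -0.16667$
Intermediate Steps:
$u{\left(G \right)} = -6$ ($u{\left(G \right)} = 3 \cdot 2 \left(2 - 3\right) = 3 \cdot 2 \left(-1\right) = 3 \left(-2\right) = -6$)
$\frac{1}{u{\left(j{\left(F{\left(c{\left(5 \right)} \right)} \right)} \right)}} = \frac{1}{-6} = - \frac{1}{6}$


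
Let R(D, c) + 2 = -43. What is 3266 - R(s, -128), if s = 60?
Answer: 3311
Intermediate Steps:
R(D, c) = -45 (R(D, c) = -2 - 43 = -45)
3266 - R(s, -128) = 3266 - 1*(-45) = 3266 + 45 = 3311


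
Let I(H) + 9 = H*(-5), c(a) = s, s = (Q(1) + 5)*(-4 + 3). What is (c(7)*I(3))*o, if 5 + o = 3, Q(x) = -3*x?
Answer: -96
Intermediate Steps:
o = -2 (o = -5 + 3 = -2)
s = -2 (s = (-3*1 + 5)*(-4 + 3) = (-3 + 5)*(-1) = 2*(-1) = -2)
c(a) = -2
I(H) = -9 - 5*H (I(H) = -9 + H*(-5) = -9 - 5*H)
(c(7)*I(3))*o = -2*(-9 - 5*3)*(-2) = -2*(-9 - 15)*(-2) = -2*(-24)*(-2) = 48*(-2) = -96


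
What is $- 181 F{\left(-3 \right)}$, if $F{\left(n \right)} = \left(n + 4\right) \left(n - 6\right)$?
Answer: $1629$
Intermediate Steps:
$F{\left(n \right)} = \left(-6 + n\right) \left(4 + n\right)$ ($F{\left(n \right)} = \left(4 + n\right) \left(-6 + n\right) = \left(-6 + n\right) \left(4 + n\right)$)
$- 181 F{\left(-3 \right)} = - 181 \left(-24 + \left(-3\right)^{2} - -6\right) = - 181 \left(-24 + 9 + 6\right) = \left(-181\right) \left(-9\right) = 1629$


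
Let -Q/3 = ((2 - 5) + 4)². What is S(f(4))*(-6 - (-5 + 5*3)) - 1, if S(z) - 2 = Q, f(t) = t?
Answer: 15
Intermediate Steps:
Q = -3 (Q = -3*((2 - 5) + 4)² = -3*(-3 + 4)² = -3*1² = -3*1 = -3)
S(z) = -1 (S(z) = 2 - 3 = -1)
S(f(4))*(-6 - (-5 + 5*3)) - 1 = -(-6 - (-5 + 5*3)) - 1 = -(-6 - (-5 + 15)) - 1 = -(-6 - 1*10) - 1 = -(-6 - 10) - 1 = -1*(-16) - 1 = 16 - 1 = 15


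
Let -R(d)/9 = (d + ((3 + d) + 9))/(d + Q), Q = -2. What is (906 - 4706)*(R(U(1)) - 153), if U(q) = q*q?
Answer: 102600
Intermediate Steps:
U(q) = q²
R(d) = -9*(12 + 2*d)/(-2 + d) (R(d) = -9*(d + ((3 + d) + 9))/(d - 2) = -9*(d + (12 + d))/(-2 + d) = -9*(12 + 2*d)/(-2 + d))
(906 - 4706)*(R(U(1)) - 153) = (906 - 4706)*(18*(-6 - 1*1²)/(-2 + 1²) - 153) = -3800*(18*(-6 - 1*1)/(-2 + 1) - 153) = -3800*(18*(-6 - 1)/(-1) - 153) = -3800*(18*(-1)*(-7) - 153) = -3800*(126 - 153) = -3800*(-27) = 102600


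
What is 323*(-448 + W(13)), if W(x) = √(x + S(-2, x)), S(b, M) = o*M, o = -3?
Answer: -144704 + 323*I*√26 ≈ -1.447e+5 + 1647.0*I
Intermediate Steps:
S(b, M) = -3*M
W(x) = √2*√(-x) (W(x) = √(x - 3*x) = √(-2*x) = √2*√(-x))
323*(-448 + W(13)) = 323*(-448 + √2*√(-1*13)) = 323*(-448 + √2*√(-13)) = 323*(-448 + √2*(I*√13)) = 323*(-448 + I*√26) = -144704 + 323*I*√26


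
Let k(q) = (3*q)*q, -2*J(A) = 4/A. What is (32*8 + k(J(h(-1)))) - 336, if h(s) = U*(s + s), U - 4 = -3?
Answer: -77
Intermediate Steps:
U = 1 (U = 4 - 3 = 1)
h(s) = 2*s (h(s) = 1*(s + s) = 1*(2*s) = 2*s)
J(A) = -2/A
k(q) = 3*q²
(32*8 + k(J(h(-1)))) - 336 = (32*8 + 3*(-2/(2*(-1)))²) - 336 = (256 + 3*(-2/(-2))²) - 336 = (256 + 3*(-2*(-½))²) - 336 = (256 + 3*1²) - 336 = (256 + 3*1) - 336 = (256 + 3) - 336 = 259 - 336 = -77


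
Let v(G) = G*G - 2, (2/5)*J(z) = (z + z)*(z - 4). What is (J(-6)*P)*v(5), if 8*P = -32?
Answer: -27600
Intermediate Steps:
P = -4 (P = (1/8)*(-32) = -4)
J(z) = 5*z*(-4 + z) (J(z) = 5*((z + z)*(z - 4))/2 = 5*((2*z)*(-4 + z))/2 = 5*(2*z*(-4 + z))/2 = 5*z*(-4 + z))
v(G) = -2 + G**2 (v(G) = G**2 - 2 = -2 + G**2)
(J(-6)*P)*v(5) = ((5*(-6)*(-4 - 6))*(-4))*(-2 + 5**2) = ((5*(-6)*(-10))*(-4))*(-2 + 25) = (300*(-4))*23 = -1200*23 = -27600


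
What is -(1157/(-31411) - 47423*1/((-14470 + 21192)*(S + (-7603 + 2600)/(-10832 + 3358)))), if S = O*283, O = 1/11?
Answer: 69672255193746/229110520234925 ≈ 0.30410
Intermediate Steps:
O = 1/11 ≈ 0.090909
S = 283/11 (S = (1/11)*283 = 283/11 ≈ 25.727)
-(1157/(-31411) - 47423*1/((-14470 + 21192)*(S + (-7603 + 2600)/(-10832 + 3358)))) = -(1157/(-31411) - 47423*1/((-14470 + 21192)*(283/11 + (-7603 + 2600)/(-10832 + 3358)))) = -(1157*(-1/31411) - 47423*1/(6722*(283/11 - 5003/(-7474)))) = -(-1157/31411 - 47423*1/(6722*(283/11 - 5003*(-1/7474)))) = -(-1157/31411 - 47423*1/(6722*(283/11 + 5003/7474))) = -(-1157/31411 - 47423/((2170175/82214)*6722)) = -(-1157/31411 - 47423/7293958175/41107) = -(-1157/31411 - 47423*41107/7293958175) = -(-1157/31411 - 1949417261/7293958175) = -1*(-69672255193746/229110520234925) = 69672255193746/229110520234925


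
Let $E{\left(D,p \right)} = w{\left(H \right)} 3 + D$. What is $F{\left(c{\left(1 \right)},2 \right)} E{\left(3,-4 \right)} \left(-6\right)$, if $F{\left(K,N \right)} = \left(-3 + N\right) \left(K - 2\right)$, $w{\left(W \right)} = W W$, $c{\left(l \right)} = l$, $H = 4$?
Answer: $-306$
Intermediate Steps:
$w{\left(W \right)} = W^{2}$
$F{\left(K,N \right)} = \left(-3 + N\right) \left(-2 + K\right)$
$E{\left(D,p \right)} = 48 + D$ ($E{\left(D,p \right)} = 4^{2} \cdot 3 + D = 16 \cdot 3 + D = 48 + D$)
$F{\left(c{\left(1 \right)},2 \right)} E{\left(3,-4 \right)} \left(-6\right) = \left(6 - 3 - 4 + 1 \cdot 2\right) \left(48 + 3\right) \left(-6\right) = \left(6 - 3 - 4 + 2\right) 51 \left(-6\right) = 1 \cdot 51 \left(-6\right) = 51 \left(-6\right) = -306$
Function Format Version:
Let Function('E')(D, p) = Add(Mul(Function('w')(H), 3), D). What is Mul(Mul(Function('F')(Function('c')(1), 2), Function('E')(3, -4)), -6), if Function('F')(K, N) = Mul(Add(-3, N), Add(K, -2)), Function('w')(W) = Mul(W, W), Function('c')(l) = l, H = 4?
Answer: -306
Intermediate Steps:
Function('w')(W) = Pow(W, 2)
Function('F')(K, N) = Mul(Add(-3, N), Add(-2, K))
Function('E')(D, p) = Add(48, D) (Function('E')(D, p) = Add(Mul(Pow(4, 2), 3), D) = Add(Mul(16, 3), D) = Add(48, D))
Mul(Mul(Function('F')(Function('c')(1), 2), Function('E')(3, -4)), -6) = Mul(Mul(Add(6, Mul(-3, 1), Mul(-2, 2), Mul(1, 2)), Add(48, 3)), -6) = Mul(Mul(Add(6, -3, -4, 2), 51), -6) = Mul(Mul(1, 51), -6) = Mul(51, -6) = -306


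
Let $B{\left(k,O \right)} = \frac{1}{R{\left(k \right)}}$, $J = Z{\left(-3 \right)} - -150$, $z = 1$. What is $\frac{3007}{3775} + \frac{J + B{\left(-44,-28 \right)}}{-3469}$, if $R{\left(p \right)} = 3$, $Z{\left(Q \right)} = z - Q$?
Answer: $\frac{29546024}{39286425} \approx 0.75207$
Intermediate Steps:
$Z{\left(Q \right)} = 1 - Q$
$J = 154$ ($J = \left(1 - -3\right) - -150 = \left(1 + 3\right) + 150 = 4 + 150 = 154$)
$B{\left(k,O \right)} = \frac{1}{3}$
$\frac{3007}{3775} + \frac{J + B{\left(-44,-28 \right)}}{-3469} = \frac{3007}{3775} + \frac{154 + \frac{1}{3}}{-3469} = 3007 \cdot \frac{1}{3775} + \frac{463}{3} \left(- \frac{1}{3469}\right) = \frac{3007}{3775} - \frac{463}{10407} = \frac{29546024}{39286425}$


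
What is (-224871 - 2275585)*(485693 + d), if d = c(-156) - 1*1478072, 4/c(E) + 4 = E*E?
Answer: 2156336621214848/869 ≈ 2.4814e+12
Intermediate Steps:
c(E) = 4/(-4 + E**2) (c(E) = 4/(-4 + E*E) = 4/(-4 + E**2))
d = -8991111975/6083 (d = 4/(-4 + (-156)**2) - 1*1478072 = 4/(-4 + 24336) - 1478072 = 4/24332 - 1478072 = 4*(1/24332) - 1478072 = 1/6083 - 1478072 = -8991111975/6083 ≈ -1.4781e+6)
(-224871 - 2275585)*(485693 + d) = (-224871 - 2275585)*(485693 - 8991111975/6083) = -2500456*(-6036641456/6083) = 2156336621214848/869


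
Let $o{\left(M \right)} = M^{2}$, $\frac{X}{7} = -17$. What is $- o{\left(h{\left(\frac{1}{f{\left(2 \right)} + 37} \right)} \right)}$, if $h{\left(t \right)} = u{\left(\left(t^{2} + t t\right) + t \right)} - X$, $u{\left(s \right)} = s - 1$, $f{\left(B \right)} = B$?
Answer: $- \frac{32227071361}{2313441} \approx -13930.0$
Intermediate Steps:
$X = -119$ ($X = 7 \left(-17\right) = -119$)
$u{\left(s \right)} = -1 + s$
$h{\left(t \right)} = 118 + t + 2 t^{2}$ ($h{\left(t \right)} = \left(-1 + \left(\left(t^{2} + t t\right) + t\right)\right) - -119 = \left(-1 + \left(\left(t^{2} + t^{2}\right) + t\right)\right) + 119 = \left(-1 + \left(2 t^{2} + t\right)\right) + 119 = \left(-1 + \left(t + 2 t^{2}\right)\right) + 119 = \left(-1 + t + 2 t^{2}\right) + 119 = 118 + t + 2 t^{2}$)
$- o{\left(h{\left(\frac{1}{f{\left(2 \right)} + 37} \right)} \right)} = - \left(118 + \frac{1 + \frac{2}{2 + 37}}{2 + 37}\right)^{2} = - \left(118 + \frac{1 + \frac{2}{39}}{39}\right)^{2} = - \left(118 + \frac{1}{39} \cdot \frac{41}{39}\right)^{2} = - \left(118 + \frac{41}{1521}\right)^{2} = - \left(\frac{179519}{1521}\right)^{2} = \left(-1\right) \frac{32227071361}{2313441} = - \frac{32227071361}{2313441}$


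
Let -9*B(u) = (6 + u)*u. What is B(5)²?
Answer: 3025/81 ≈ 37.346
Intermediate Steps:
B(u) = -u*(6 + u)/9 (B(u) = -(6 + u)*u/9 = -u*(6 + u)/9)
B(5)² = (-⅑*5*(6 + 5))² = (-⅑*5*11)² = (-55/9)² = 3025/81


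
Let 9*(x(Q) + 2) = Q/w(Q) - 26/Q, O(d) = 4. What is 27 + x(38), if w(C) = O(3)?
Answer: 8885/342 ≈ 25.980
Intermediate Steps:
w(C) = 4
x(Q) = -2 - 26/(9*Q) + Q/36 (x(Q) = -2 + (Q/4 - 26/Q)/9 = -2 + (-26/Q + Q/4)/9 = -2 + (-26/(9*Q) + Q/36) = -2 - 26/(9*Q) + Q/36)
27 + x(38) = 27 + (1/36)*(-104 + 38*(-72 + 38))/38 = 27 + (1/36)*(1/38)*(-104 + 38*(-34)) = 27 + (1/36)*(1/38)*(-104 - 1292) = 27 + (1/36)*(1/38)*(-1396) = 27 - 349/342 = 8885/342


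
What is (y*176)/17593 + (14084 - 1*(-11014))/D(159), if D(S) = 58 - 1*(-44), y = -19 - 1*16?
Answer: 73486799/299081 ≈ 245.71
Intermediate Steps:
y = -35 (y = -19 - 16 = -35)
D(S) = 102 (D(S) = 58 + 44 = 102)
(y*176)/17593 + (14084 - 1*(-11014))/D(159) = -35*176/17593 + (14084 - 1*(-11014))/102 = -6160*1/17593 + (14084 + 11014)*(1/102) = -6160/17593 + 25098*(1/102) = -6160/17593 + 4183/17 = 73486799/299081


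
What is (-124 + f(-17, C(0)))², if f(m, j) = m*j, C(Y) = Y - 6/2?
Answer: 5329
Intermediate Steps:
C(Y) = -3 + Y (C(Y) = Y - 6/2 = Y - 1*3 = Y - 3 = -3 + Y)
f(m, j) = j*m
(-124 + f(-17, C(0)))² = (-124 + (-3 + 0)*(-17))² = (-124 - 3*(-17))² = (-124 + 51)² = (-73)² = 5329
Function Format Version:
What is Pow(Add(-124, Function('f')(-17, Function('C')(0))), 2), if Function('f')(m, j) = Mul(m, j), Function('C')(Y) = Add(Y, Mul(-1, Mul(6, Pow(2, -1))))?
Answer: 5329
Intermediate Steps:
Function('C')(Y) = Add(-3, Y) (Function('C')(Y) = Add(Y, Mul(-1, Mul(6, Rational(1, 2)))) = Add(Y, Mul(-1, 3)) = Add(Y, -3) = Add(-3, Y))
Function('f')(m, j) = Mul(j, m)
Pow(Add(-124, Function('f')(-17, Function('C')(0))), 2) = Pow(Add(-124, Mul(Add(-3, 0), -17)), 2) = Pow(Add(-124, Mul(-3, -17)), 2) = Pow(Add(-124, 51), 2) = Pow(-73, 2) = 5329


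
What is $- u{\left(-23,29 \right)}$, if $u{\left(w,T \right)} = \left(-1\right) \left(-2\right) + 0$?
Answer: $-2$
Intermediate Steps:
$u{\left(w,T \right)} = 2$ ($u{\left(w,T \right)} = 2 + 0 = 2$)
$- u{\left(-23,29 \right)} = \left(-1\right) 2 = -2$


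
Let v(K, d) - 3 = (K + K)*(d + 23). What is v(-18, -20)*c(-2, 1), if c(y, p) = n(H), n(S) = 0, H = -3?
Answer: 0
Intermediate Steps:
c(y, p) = 0
v(K, d) = 3 + 2*K*(23 + d) (v(K, d) = 3 + (K + K)*(d + 23) = 3 + (2*K)*(23 + d) = 3 + 2*K*(23 + d))
v(-18, -20)*c(-2, 1) = (3 + 46*(-18) + 2*(-18)*(-20))*0 = (3 - 828 + 720)*0 = -105*0 = 0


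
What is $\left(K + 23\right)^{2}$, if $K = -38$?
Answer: $225$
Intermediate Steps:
$\left(K + 23\right)^{2} = \left(-38 + 23\right)^{2} = \left(-15\right)^{2} = 225$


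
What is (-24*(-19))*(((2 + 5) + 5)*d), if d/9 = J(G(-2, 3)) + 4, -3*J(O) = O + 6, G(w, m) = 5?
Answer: 16416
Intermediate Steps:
J(O) = -2 - O/3 (J(O) = -(O + 6)/3 = -(6 + O)/3 = -2 - O/3)
d = 3 (d = 9*((-2 - 1/3*5) + 4) = 9*((-2 - 5/3) + 4) = 9*(-11/3 + 4) = 9*(1/3) = 3)
(-24*(-19))*(((2 + 5) + 5)*d) = (-24*(-19))*(((2 + 5) + 5)*3) = 456*((7 + 5)*3) = 456*(12*3) = 456*36 = 16416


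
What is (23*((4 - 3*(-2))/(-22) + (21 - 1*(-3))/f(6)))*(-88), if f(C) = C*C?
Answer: -1288/3 ≈ -429.33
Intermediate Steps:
f(C) = C²
(23*((4 - 3*(-2))/(-22) + (21 - 1*(-3))/f(6)))*(-88) = (23*((4 - 3*(-2))/(-22) + (21 - 1*(-3))/(6²)))*(-88) = (23*((4 + 6)*(-1/22) + (21 + 3)/36))*(-88) = (23*(10*(-1/22) + 24*(1/36)))*(-88) = (23*(-5/11 + ⅔))*(-88) = (23*(7/33))*(-88) = (161/33)*(-88) = -1288/3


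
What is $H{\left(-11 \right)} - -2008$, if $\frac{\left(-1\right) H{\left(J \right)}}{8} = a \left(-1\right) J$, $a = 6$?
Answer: $1480$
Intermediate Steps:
$H{\left(J \right)} = 48 J$ ($H{\left(J \right)} = - 8 \cdot 6 \left(-1\right) J = - 8 \left(- 6 J\right) = 48 J$)
$H{\left(-11 \right)} - -2008 = 48 \left(-11\right) - -2008 = -528 + 2008 = 1480$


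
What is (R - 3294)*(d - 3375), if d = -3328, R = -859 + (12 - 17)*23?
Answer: 28608404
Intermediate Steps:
R = -974 (R = -859 - 5*23 = -859 - 115 = -974)
(R - 3294)*(d - 3375) = (-974 - 3294)*(-3328 - 3375) = -4268*(-6703) = 28608404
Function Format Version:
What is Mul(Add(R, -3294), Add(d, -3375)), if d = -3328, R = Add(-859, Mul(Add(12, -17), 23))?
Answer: 28608404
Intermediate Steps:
R = -974 (R = Add(-859, Mul(-5, 23)) = Add(-859, -115) = -974)
Mul(Add(R, -3294), Add(d, -3375)) = Mul(Add(-974, -3294), Add(-3328, -3375)) = Mul(-4268, -6703) = 28608404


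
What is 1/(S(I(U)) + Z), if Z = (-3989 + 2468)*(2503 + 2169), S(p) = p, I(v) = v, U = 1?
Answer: -1/7106111 ≈ -1.4072e-7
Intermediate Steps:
Z = -7106112 (Z = -1521*4672 = -7106112)
1/(S(I(U)) + Z) = 1/(1 - 7106112) = 1/(-7106111) = -1/7106111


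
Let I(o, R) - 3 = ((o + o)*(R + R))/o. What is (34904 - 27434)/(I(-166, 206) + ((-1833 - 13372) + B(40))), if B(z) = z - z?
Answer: -3735/7189 ≈ -0.51954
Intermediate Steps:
B(z) = 0
I(o, R) = 3 + 4*R (I(o, R) = 3 + ((o + o)*(R + R))/o = 3 + ((2*o)*(2*R))/o = 3 + (4*R*o)/o = 3 + 4*R)
(34904 - 27434)/(I(-166, 206) + ((-1833 - 13372) + B(40))) = (34904 - 27434)/((3 + 4*206) + ((-1833 - 13372) + 0)) = 7470/((3 + 824) + (-15205 + 0)) = 7470/(827 - 15205) = 7470/(-14378) = 7470*(-1/14378) = -3735/7189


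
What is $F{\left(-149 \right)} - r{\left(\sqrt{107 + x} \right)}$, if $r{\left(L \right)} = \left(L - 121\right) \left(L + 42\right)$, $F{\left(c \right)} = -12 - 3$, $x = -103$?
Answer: $5221$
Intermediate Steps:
$F{\left(c \right)} = -15$
$r{\left(L \right)} = \left(-121 + L\right) \left(42 + L\right)$
$F{\left(-149 \right)} - r{\left(\sqrt{107 + x} \right)} = -15 - \left(-5082 + \left(\sqrt{107 - 103}\right)^{2} - 79 \sqrt{107 - 103}\right) = -15 - \left(-5082 + \left(\sqrt{4}\right)^{2} - 79 \sqrt{4}\right) = -15 - \left(-5082 + 2^{2} - 158\right) = -15 - \left(-5082 + 4 - 158\right) = -15 - -5236 = -15 + 5236 = 5221$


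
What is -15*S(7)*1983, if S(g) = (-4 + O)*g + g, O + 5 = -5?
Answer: 2706795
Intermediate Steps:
O = -10 (O = -5 - 5 = -10)
S(g) = -13*g (S(g) = (-4 - 10)*g + g = -14*g + g = -13*g)
-15*S(7)*1983 = -(-195)*7*1983 = -15*(-91)*1983 = 1365*1983 = 2706795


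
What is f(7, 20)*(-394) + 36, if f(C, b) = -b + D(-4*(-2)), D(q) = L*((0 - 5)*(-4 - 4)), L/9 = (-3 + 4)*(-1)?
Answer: 149756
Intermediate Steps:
L = -9 (L = 9*((-3 + 4)*(-1)) = 9*(1*(-1)) = 9*(-1) = -9)
D(q) = -360 (D(q) = -9*(0 - 5)*(-4 - 4) = -(-45)*(-8) = -9*40 = -360)
f(C, b) = -360 - b (f(C, b) = -b - 360 = -360 - b)
f(7, 20)*(-394) + 36 = (-360 - 1*20)*(-394) + 36 = (-360 - 20)*(-394) + 36 = -380*(-394) + 36 = 149720 + 36 = 149756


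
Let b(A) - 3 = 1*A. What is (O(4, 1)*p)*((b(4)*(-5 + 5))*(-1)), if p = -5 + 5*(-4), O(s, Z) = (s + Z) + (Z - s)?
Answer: 0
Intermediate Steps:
O(s, Z) = 2*Z (O(s, Z) = (Z + s) + (Z - s) = 2*Z)
b(A) = 3 + A (b(A) = 3 + 1*A = 3 + A)
p = -25 (p = -5 - 20 = -25)
(O(4, 1)*p)*((b(4)*(-5 + 5))*(-1)) = ((2*1)*(-25))*(((3 + 4)*(-5 + 5))*(-1)) = (2*(-25))*((7*0)*(-1)) = -0*(-1) = -50*0 = 0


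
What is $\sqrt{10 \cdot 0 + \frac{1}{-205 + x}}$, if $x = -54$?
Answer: $\frac{i \sqrt{259}}{259} \approx 0.062137 i$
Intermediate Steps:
$\sqrt{10 \cdot 0 + \frac{1}{-205 + x}} = \sqrt{10 \cdot 0 + \frac{1}{-205 - 54}} = \sqrt{0 + \frac{1}{-259}} = \sqrt{0 - \frac{1}{259}} = \sqrt{- \frac{1}{259}} = \frac{i \sqrt{259}}{259}$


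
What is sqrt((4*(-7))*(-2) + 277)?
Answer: 3*sqrt(37) ≈ 18.248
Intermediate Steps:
sqrt((4*(-7))*(-2) + 277) = sqrt(-28*(-2) + 277) = sqrt(56 + 277) = sqrt(333) = 3*sqrt(37)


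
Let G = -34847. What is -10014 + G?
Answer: -44861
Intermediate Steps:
-10014 + G = -10014 - 34847 = -44861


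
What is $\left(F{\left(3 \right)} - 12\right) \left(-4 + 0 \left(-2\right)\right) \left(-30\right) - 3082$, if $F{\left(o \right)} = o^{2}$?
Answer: $-3442$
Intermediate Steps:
$\left(F{\left(3 \right)} - 12\right) \left(-4 + 0 \left(-2\right)\right) \left(-30\right) - 3082 = \left(3^{2} - 12\right) \left(-4 + 0 \left(-2\right)\right) \left(-30\right) - 3082 = \left(9 - 12\right) \left(-4 + 0\right) \left(-30\right) - 3082 = \left(-3\right) \left(-4\right) \left(-30\right) - 3082 = 12 \left(-30\right) - 3082 = -360 - 3082 = -3442$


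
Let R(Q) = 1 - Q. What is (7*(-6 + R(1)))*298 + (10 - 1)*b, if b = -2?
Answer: -12534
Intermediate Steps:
(7*(-6 + R(1)))*298 + (10 - 1)*b = (7*(-6 + (1 - 1*1)))*298 + (10 - 1)*(-2) = (7*(-6 + (1 - 1)))*298 + 9*(-2) = (7*(-6 + 0))*298 - 18 = (7*(-6))*298 - 18 = -42*298 - 18 = -12516 - 18 = -12534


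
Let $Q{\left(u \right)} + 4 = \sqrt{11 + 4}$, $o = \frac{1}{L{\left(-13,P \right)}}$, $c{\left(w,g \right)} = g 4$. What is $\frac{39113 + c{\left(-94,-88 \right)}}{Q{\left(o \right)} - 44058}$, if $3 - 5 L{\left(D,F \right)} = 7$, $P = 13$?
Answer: $- \frac{1707887182}{1941459829} - \frac{38761 \sqrt{15}}{1941459829} \approx -0.87977$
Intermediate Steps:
$L{\left(D,F \right)} = - \frac{4}{5}$ ($L{\left(D,F \right)} = \frac{3}{5} - \frac{7}{5} = - \frac{4}{5}$)
$c{\left(w,g \right)} = 4 g$
$o = - \frac{5}{4}$ ($o = \frac{1}{- \frac{4}{5}} = - \frac{5}{4} \approx -1.25$)
$Q{\left(u \right)} = -4 + \sqrt{15}$ ($Q{\left(u \right)} = -4 + \sqrt{11 + 4} = -4 + \sqrt{15}$)
$\frac{39113 + c{\left(-94,-88 \right)}}{Q{\left(o \right)} - 44058} = \frac{39113 + 4 \left(-88\right)}{\left(-4 + \sqrt{15}\right) - 44058} = \frac{39113 - 352}{-44062 + \sqrt{15}} = \frac{38761}{-44062 + \sqrt{15}}$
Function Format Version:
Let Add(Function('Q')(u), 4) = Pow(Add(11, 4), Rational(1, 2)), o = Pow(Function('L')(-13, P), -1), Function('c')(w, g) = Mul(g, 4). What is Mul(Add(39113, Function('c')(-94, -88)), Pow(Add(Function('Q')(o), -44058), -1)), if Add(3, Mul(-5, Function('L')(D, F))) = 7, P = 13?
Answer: Add(Rational(-1707887182, 1941459829), Mul(Rational(-38761, 1941459829), Pow(15, Rational(1, 2)))) ≈ -0.87977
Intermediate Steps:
Function('L')(D, F) = Rational(-4, 5) (Function('L')(D, F) = Add(Rational(3, 5), Mul(Rational(-1, 5), 7)) = Add(Rational(3, 5), Rational(-7, 5)) = Rational(-4, 5))
Function('c')(w, g) = Mul(4, g)
o = Rational(-5, 4) (o = Pow(Rational(-4, 5), -1) = Rational(-5, 4) ≈ -1.2500)
Function('Q')(u) = Add(-4, Pow(15, Rational(1, 2))) (Function('Q')(u) = Add(-4, Pow(Add(11, 4), Rational(1, 2))) = Add(-4, Pow(15, Rational(1, 2))))
Mul(Add(39113, Function('c')(-94, -88)), Pow(Add(Function('Q')(o), -44058), -1)) = Mul(Add(39113, Mul(4, -88)), Pow(Add(Add(-4, Pow(15, Rational(1, 2))), -44058), -1)) = Mul(Add(39113, -352), Pow(Add(-44062, Pow(15, Rational(1, 2))), -1)) = Mul(38761, Pow(Add(-44062, Pow(15, Rational(1, 2))), -1))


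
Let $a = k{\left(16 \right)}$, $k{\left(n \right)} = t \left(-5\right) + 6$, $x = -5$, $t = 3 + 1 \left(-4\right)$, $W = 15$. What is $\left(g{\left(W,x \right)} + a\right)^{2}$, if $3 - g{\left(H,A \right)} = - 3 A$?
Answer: $1$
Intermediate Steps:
$t = -1$ ($t = 3 - 4 = -1$)
$g{\left(H,A \right)} = 3 + 3 A$ ($g{\left(H,A \right)} = 3 - - 3 A = 3 + 3 A$)
$k{\left(n \right)} = 11$ ($k{\left(n \right)} = \left(-1\right) \left(-5\right) + 6 = 5 + 6 = 11$)
$a = 11$
$\left(g{\left(W,x \right)} + a\right)^{2} = \left(\left(3 + 3 \left(-5\right)\right) + 11\right)^{2} = \left(\left(3 - 15\right) + 11\right)^{2} = \left(-12 + 11\right)^{2} = \left(-1\right)^{2} = 1$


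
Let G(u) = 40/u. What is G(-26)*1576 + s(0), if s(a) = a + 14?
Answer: -31338/13 ≈ -2410.6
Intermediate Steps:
s(a) = 14 + a
G(-26)*1576 + s(0) = (40/(-26))*1576 + (14 + 0) = (40*(-1/26))*1576 + 14 = -20/13*1576 + 14 = -31520/13 + 14 = -31338/13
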